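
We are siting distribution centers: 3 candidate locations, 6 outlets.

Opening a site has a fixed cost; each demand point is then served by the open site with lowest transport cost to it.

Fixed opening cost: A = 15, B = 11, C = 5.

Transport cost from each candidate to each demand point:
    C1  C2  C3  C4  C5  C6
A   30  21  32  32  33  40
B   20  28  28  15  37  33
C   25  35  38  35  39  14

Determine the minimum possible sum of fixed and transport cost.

158

Open {B, C}: assign each demand point to its cheapest open site.
  C1→B 20, C2→B 28, C3→B 28, C4→B 15, C5→B 37, C6→C 14
  transport cost 142, fixed 16 → total 158.
Compare {A, B, C}: transport cost 131 + fixed 31 = 162.
Compare {B}: transport cost 161 + fixed 11 = 172.
Compare {A, B}: transport cost 150 + fixed 26 = 176.
All other subsets cost ≥ 162. Minimum total cost: 158.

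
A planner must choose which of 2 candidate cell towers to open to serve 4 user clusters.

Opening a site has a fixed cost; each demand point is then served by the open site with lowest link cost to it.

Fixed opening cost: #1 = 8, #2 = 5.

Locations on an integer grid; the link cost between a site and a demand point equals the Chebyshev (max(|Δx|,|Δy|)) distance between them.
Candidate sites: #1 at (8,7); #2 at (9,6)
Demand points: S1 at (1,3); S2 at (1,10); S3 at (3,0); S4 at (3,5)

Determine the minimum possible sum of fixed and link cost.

Open {#2}: assign each demand point to its cheapest open site.
  S1→#2 8, S2→#2 8, S3→#2 6, S4→#2 6
  link cost 28, fixed 5 → total 33.
Compare {#1}: link cost 26 + fixed 8 = 34.
Compare {#1, #2}: link cost 25 + fixed 13 = 38.

33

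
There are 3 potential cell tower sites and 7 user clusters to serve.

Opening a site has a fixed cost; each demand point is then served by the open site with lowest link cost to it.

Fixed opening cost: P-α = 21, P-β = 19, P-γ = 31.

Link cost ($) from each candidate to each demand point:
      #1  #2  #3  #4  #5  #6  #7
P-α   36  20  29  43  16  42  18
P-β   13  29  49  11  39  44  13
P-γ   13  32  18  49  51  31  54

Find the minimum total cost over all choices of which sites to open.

Open {P-α, P-β}: assign each demand point to its cheapest open site.
  #1→P-β 13, #2→P-α 20, #3→P-α 29, #4→P-β 11, #5→P-α 16, #6→P-α 42, #7→P-β 13
  link cost 144, fixed 40 → total 184.
Compare {P-α, P-β, P-γ}: link cost 122 + fixed 71 = 193.
Compare {P-β, P-γ}: link cost 154 + fixed 50 = 204.
Compare {P-α, P-γ}: link cost 159 + fixed 52 = 211.
All other subsets cost ≥ 193. Minimum total cost: 184.

184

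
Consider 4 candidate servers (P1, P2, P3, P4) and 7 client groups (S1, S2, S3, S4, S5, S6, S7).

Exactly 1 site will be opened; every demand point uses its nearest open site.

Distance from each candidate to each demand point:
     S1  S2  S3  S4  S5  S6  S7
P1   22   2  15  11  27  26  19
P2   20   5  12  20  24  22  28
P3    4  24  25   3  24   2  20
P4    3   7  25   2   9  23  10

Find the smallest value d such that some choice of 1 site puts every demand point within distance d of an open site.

Open {P3}.
  Farthest demand point is S3 at distance 25 (to P3); all others are ≤ 25.
With {P4} the worst case is 25.
With {P1} the worst case is 27.
No size-1 selection achieves below 25.

25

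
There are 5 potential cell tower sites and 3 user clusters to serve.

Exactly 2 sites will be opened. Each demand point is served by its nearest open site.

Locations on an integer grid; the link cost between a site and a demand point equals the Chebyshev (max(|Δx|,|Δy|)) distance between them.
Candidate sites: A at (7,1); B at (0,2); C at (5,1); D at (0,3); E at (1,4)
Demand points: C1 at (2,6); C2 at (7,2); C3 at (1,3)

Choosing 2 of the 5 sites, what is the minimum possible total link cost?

Open {A, E}.
  C1→E 2, C2→A 1, C3→E 1  ⇒ total 4.
Compare {A, D}: total 5.
Compare {C, E}: total 5.
No size-2 selection does better; minimum is 4.

4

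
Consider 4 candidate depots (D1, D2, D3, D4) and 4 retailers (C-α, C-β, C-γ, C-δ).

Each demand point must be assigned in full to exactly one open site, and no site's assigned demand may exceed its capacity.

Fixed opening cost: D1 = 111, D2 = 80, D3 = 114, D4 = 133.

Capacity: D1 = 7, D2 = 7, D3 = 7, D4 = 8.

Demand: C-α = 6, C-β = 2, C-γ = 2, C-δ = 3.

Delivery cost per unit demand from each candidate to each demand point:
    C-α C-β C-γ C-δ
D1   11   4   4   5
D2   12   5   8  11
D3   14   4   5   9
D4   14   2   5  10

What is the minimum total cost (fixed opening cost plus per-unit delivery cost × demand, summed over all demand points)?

Open {D1, D2}; cheapest assignment that respects the capacities:
  D1 (cap 7, load 7): C-β, C-γ, C-δ — cost 2×4 + 2×4 + 3×5 = 31
  D2 (cap 7, load 6): C-α — cost 6×12 = 72
  Shipping 103, fixed 191 → total 294.
  Any other capacity-feasible assignment to {D1, D2} ships for at least 103.
Compare {D2, D3}: its best feasible assignment gives total 311.
Compare {D2, D4}: its best feasible assignment gives total 329.
Every other set of open sites that can feasibly serve all demand totals ≥ 311 even under its best assignment. Minimum: 294.

294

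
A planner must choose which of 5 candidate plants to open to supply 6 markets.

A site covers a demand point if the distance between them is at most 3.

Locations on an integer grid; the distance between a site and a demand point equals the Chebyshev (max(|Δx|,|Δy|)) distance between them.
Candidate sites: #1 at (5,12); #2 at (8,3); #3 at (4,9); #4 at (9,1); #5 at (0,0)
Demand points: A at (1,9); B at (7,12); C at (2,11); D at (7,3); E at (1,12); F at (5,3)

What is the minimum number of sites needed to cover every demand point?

Coverage sets (demand points within 3 of each site):
  #1: {B, C}
  #2: {D, F}
  #3: {A, B, C, E}
  #4: {D}
  #5: {}
No single site covers all 6 demand points.
But {#2, #3} covers everything, so the minimum is 2.

2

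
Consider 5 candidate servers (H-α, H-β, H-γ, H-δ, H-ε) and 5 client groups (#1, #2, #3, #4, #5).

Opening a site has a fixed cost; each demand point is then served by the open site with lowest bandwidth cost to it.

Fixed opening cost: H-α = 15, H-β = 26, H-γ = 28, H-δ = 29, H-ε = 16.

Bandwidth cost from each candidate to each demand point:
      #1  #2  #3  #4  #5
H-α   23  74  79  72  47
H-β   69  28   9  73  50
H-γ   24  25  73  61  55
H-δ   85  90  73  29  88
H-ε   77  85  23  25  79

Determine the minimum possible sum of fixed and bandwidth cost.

189

Open {H-α, H-β, H-ε}: assign each demand point to its cheapest open site.
  #1→H-α 23, #2→H-β 28, #3→H-β 9, #4→H-ε 25, #5→H-α 47
  bandwidth cost 132, fixed 57 → total 189.
Compare {H-γ, H-ε}: bandwidth cost 152 + fixed 44 = 196.
Compare {H-α, H-γ, H-ε}: bandwidth cost 143 + fixed 59 = 202.
Compare {H-β, H-γ, H-ε}: bandwidth cost 133 + fixed 70 = 203.
All other subsets cost ≥ 196. Minimum total cost: 189.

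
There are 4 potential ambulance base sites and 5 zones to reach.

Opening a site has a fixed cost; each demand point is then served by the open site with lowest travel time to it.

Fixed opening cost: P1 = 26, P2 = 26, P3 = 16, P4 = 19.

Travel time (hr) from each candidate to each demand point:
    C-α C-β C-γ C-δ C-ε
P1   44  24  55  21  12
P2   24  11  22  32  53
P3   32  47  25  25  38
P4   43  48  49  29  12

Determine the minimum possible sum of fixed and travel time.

142

Open {P1, P2}: assign each demand point to its cheapest open site.
  C-α→P2 24, C-β→P2 11, C-γ→P2 22, C-δ→P1 21, C-ε→P1 12
  travel time 90, fixed 52 → total 142.
Compare {P2, P4}: travel time 98 + fixed 45 = 143.
Compare {P2, P3, P4}: travel time 94 + fixed 61 = 155.
Compare {P1, P3}: travel time 114 + fixed 42 = 156.
All other subsets cost ≥ 143. Minimum total cost: 142.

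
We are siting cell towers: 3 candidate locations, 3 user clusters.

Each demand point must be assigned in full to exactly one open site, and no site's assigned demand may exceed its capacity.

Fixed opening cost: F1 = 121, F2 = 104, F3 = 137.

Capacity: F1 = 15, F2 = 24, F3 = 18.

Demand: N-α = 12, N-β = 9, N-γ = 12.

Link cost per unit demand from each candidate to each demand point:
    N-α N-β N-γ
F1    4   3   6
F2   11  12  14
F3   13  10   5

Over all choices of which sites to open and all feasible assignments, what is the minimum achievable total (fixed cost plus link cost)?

537

Open {F1, F2}; cheapest assignment that respects the capacities:
  F1 (cap 15, load 12): N-γ — cost 12×6 = 72
  F2 (cap 24, load 21): N-α, N-β — cost 12×11 + 9×12 = 240
  Shipping 312, fixed 225 → total 537.
  Any other capacity-feasible assignment to {F1, F2} ships for at least 312.
Compare {F2, F3}: its best feasible assignment gives total 541.
Compare {F1, F2, F3}: its best feasible assignment gives total 578.
Every other set of open sites that can feasibly serve all demand totals ≥ 541 even under its best assignment. Minimum: 537.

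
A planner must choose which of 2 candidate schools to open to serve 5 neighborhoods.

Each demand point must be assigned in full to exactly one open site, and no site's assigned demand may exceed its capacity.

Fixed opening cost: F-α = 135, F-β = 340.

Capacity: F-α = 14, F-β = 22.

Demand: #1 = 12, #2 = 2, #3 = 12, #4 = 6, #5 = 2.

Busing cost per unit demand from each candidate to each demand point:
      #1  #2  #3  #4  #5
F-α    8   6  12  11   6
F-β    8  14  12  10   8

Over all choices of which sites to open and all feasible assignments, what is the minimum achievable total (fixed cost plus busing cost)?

803

Open {F-α, F-β}; cheapest assignment that respects the capacities:
  F-α (cap 14, load 14): #1, #2 — cost 12×8 + 2×6 = 108
  F-β (cap 22, load 20): #3, #4, #5 — cost 12×12 + 6×10 + 2×8 = 220
  Shipping 328, fixed 475 → total 803.
  Any other capacity-feasible assignment to {F-α, F-β} ships for at least 328.
Total demand is 34 and no other set of sites has combined capacity ≥ 34, so {F-α, F-β} is the only feasible choice of open sites. Minimum: 803.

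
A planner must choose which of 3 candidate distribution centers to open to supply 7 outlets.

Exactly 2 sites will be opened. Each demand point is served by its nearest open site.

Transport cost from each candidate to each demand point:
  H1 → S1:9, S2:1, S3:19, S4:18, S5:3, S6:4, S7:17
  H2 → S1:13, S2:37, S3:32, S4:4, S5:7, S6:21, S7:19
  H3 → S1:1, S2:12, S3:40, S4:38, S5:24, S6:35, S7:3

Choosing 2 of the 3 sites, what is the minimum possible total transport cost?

49

Open {H1, H3}.
  S1→H3 1, S2→H1 1, S3→H1 19, S4→H1 18, S5→H1 3, S6→H1 4, S7→H3 3  ⇒ total 49.
Compare {H1, H2}: total 57.
Compare {H2, H3}: total 80.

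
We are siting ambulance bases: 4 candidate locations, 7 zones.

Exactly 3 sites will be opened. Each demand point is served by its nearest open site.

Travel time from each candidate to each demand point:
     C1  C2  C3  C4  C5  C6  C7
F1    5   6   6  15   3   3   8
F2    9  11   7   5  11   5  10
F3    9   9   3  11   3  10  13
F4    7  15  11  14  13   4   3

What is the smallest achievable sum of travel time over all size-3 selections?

31

Open {F1, F2, F4}.
  C1→F1 5, C2→F1 6, C3→F1 6, C4→F2 5, C5→F1 3, C6→F1 3, C7→F4 3  ⇒ total 31.
Compare {F1, F2, F3}: total 33.
Compare {F1, F3, F4}: total 34.
No size-3 selection does better; minimum is 31.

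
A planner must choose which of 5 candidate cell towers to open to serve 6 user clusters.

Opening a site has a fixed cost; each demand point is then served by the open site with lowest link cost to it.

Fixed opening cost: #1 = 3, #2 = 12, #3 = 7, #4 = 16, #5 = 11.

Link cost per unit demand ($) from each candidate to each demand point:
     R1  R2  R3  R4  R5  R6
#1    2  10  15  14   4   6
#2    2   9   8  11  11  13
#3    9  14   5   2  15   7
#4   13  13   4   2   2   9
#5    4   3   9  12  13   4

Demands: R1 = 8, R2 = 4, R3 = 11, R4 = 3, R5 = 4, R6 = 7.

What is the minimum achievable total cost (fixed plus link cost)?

144

Open {#1, #4, #5}: assign each demand point to its cheapest open site.
  R1→#1 8×2=16, R2→#5 4×3=12, R3→#4 11×4=44, R4→#4 3×2=6, R5→#4 4×2=8, R6→#5 7×4=28
  link cost 114, fixed 30 → total 144.
Compare {#1, #3, #4, #5}: link cost 114 + fixed 37 = 151.
Compare {#2, #4, #5}: link cost 114 + fixed 39 = 153.
Compare {#1, #3, #5}: link cost 133 + fixed 21 = 154.
All other subsets cost ≥ 151. Minimum total cost: 144.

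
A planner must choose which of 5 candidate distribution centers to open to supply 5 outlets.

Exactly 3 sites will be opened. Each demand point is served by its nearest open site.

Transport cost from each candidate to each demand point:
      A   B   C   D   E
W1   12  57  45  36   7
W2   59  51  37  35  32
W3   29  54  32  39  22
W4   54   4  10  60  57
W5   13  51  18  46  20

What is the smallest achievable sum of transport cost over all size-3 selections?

68

Open {W1, W2, W4}.
  A→W1 12, B→W4 4, C→W4 10, D→W2 35, E→W1 7  ⇒ total 68.
Compare {W1, W3, W4}: total 69.
Compare {W1, W4, W5}: total 69.
No size-3 selection does better; minimum is 68.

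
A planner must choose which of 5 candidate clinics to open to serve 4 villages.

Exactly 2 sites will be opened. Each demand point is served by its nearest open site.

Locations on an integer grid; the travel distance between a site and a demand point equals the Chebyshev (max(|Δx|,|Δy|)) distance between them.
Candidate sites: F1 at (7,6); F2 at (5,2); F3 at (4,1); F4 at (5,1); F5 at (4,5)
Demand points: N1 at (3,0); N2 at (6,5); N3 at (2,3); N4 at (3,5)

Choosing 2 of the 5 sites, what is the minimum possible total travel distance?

6

Open {F3, F5}.
  N1→F3 1, N2→F5 2, N3→F3 2, N4→F5 1  ⇒ total 6.
Compare {F2, F5}: total 7.
Compare {F4, F5}: total 7.
No size-2 selection does better; minimum is 6.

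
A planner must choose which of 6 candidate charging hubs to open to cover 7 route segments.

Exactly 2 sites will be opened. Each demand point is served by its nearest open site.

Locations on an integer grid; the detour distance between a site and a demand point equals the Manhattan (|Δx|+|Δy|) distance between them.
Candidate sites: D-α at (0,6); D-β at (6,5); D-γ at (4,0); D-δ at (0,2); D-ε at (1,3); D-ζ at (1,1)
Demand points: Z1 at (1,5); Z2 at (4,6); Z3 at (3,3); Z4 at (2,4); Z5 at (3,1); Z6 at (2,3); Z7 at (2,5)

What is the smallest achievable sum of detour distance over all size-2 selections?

17

Open {D-β, D-ε}.
  Z1→D-ε 2, Z2→D-β 3, Z3→D-ε 2, Z4→D-ε 2, Z5→D-ε 4, Z6→D-ε 1, Z7→D-ε 3  ⇒ total 17.
Compare {D-α, D-ε}: total 18.
Compare {D-γ, D-ε}: total 18.
No size-2 selection does better; minimum is 17.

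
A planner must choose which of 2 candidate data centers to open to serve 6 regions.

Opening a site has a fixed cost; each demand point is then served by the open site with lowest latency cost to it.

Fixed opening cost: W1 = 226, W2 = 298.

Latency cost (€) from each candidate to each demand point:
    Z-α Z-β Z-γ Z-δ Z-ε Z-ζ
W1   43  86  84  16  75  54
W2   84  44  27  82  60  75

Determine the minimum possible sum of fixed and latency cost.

584

Open {W1}: assign each demand point to its cheapest open site.
  Z-α→W1 43, Z-β→W1 86, Z-γ→W1 84, Z-δ→W1 16, Z-ε→W1 75, Z-ζ→W1 54
  latency cost 358, fixed 226 → total 584.
Compare {W2}: latency cost 372 + fixed 298 = 670.
Compare {W1, W2}: latency cost 244 + fixed 524 = 768.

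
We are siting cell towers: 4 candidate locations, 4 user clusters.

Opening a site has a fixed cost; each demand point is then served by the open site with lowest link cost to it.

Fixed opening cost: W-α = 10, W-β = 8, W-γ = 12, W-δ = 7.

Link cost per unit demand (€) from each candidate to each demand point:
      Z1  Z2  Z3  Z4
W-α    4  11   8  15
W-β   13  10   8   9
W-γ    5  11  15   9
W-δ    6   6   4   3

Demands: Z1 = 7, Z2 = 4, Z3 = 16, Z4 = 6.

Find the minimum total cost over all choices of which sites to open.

151

Open {W-α, W-δ}: assign each demand point to its cheapest open site.
  Z1→W-α 7×4=28, Z2→W-δ 4×6=24, Z3→W-δ 16×4=64, Z4→W-δ 6×3=18
  link cost 134, fixed 17 → total 151.
Compare {W-δ}: link cost 148 + fixed 7 = 155.
Compare {W-α, W-β, W-δ}: link cost 134 + fixed 25 = 159.
Compare {W-γ, W-δ}: link cost 141 + fixed 19 = 160.
All other subsets cost ≥ 155. Minimum total cost: 151.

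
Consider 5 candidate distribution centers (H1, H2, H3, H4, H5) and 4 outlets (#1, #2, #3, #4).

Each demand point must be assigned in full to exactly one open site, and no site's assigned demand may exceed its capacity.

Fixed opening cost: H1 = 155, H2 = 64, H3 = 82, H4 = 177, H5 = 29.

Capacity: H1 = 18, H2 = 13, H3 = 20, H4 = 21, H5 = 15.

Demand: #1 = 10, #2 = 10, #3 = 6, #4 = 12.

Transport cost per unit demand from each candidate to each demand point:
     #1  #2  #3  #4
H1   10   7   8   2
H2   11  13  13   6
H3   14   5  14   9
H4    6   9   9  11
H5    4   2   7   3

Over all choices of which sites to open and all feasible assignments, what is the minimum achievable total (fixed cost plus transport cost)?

Open {H2, H3, H5}; cheapest assignment that respects the capacities:
  H2 (cap 13, load 12): #4 — cost 12×6 = 72
  H3 (cap 20, load 16): #2, #3 — cost 10×5 + 6×14 = 134
  H5 (cap 15, load 10): #1 — cost 10×4 = 40
  Shipping 246, fixed 175 → total 421.
  Any other capacity-feasible assignment to {H2, H3, H5} ships for at least 246.
Compare {H1, H3, H5}: its best feasible assignment gives total 428.
Compare {H1, H2, H5}: its best feasible assignment gives total 450.
Every other set of open sites that can feasibly serve all demand totals ≥ 428 even under its best assignment. Minimum: 421.

421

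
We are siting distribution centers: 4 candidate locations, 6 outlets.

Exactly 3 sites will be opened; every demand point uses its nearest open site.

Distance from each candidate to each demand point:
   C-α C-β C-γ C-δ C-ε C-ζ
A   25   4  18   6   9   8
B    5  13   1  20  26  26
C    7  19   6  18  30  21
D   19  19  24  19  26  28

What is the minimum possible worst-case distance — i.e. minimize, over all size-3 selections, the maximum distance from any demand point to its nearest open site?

Open {A, B, C}.
  Farthest demand point is C-ε at distance 9 (to A); all others are ≤ 9.
With {A, B, D} the worst case is 9.
With {A, C, D} the worst case is 9.
No size-3 selection achieves below 9.

9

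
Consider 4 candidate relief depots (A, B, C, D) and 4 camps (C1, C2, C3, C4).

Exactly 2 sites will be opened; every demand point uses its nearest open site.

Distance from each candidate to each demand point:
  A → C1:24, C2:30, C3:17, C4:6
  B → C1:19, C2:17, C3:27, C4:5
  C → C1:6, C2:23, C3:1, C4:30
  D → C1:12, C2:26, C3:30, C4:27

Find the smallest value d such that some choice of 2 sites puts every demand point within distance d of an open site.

17

Open {B, C}.
  Farthest demand point is C2 at distance 17 (to B); all others are ≤ 17.
With {A, B} the worst case is 19.
With {A, C} the worst case is 23.
No size-2 selection achieves below 17.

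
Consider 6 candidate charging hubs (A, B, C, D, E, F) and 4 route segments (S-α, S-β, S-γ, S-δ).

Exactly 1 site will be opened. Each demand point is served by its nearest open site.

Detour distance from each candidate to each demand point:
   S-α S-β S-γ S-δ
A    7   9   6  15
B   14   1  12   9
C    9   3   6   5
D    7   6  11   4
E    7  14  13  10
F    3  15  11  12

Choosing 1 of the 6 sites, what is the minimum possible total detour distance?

23

Open {C}.
  S-α→C 9, S-β→C 3, S-γ→C 6, S-δ→C 5  ⇒ total 23.
Compare {D}: total 28.
Compare {B}: total 36.
No size-1 selection does better; minimum is 23.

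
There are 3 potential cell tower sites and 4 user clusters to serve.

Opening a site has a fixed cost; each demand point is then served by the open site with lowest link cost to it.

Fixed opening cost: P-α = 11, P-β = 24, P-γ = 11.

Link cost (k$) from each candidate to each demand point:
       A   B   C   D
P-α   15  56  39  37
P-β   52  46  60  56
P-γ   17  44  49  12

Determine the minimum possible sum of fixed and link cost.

Open {P-α, P-γ}: assign each demand point to its cheapest open site.
  A→P-α 15, B→P-γ 44, C→P-α 39, D→P-γ 12
  link cost 110, fixed 22 → total 132.
Compare {P-γ}: link cost 122 + fixed 11 = 133.
Compare {P-α, P-β, P-γ}: link cost 110 + fixed 46 = 156.
Compare {P-β, P-γ}: link cost 122 + fixed 35 = 157.
All other subsets cost ≥ 133. Minimum total cost: 132.

132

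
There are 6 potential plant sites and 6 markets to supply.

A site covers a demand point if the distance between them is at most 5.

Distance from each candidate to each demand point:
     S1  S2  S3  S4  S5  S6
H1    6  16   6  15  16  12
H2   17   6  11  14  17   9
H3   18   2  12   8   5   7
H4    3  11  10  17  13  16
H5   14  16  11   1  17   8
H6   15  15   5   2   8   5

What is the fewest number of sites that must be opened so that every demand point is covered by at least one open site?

3

Coverage sets (demand points within 5 of each site):
  H1: {}
  H2: {}
  H3: {S2, S5}
  H4: {S1}
  H5: {S4}
  H6: {S3, S4, S6}
No 2 sites suffice: every size-2 union leaves at least one demand point uncovered.
But {H3, H4, H6} covers everything, so the minimum is 3.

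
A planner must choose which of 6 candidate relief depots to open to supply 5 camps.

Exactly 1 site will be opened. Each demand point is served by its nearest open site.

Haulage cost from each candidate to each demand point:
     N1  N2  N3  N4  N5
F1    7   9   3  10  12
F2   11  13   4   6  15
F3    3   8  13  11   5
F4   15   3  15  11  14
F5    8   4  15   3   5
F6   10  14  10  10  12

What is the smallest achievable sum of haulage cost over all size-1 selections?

Open {F5}.
  N1→F5 8, N2→F5 4, N3→F5 15, N4→F5 3, N5→F5 5  ⇒ total 35.
Compare {F3}: total 40.
Compare {F1}: total 41.
No size-1 selection does better; minimum is 35.

35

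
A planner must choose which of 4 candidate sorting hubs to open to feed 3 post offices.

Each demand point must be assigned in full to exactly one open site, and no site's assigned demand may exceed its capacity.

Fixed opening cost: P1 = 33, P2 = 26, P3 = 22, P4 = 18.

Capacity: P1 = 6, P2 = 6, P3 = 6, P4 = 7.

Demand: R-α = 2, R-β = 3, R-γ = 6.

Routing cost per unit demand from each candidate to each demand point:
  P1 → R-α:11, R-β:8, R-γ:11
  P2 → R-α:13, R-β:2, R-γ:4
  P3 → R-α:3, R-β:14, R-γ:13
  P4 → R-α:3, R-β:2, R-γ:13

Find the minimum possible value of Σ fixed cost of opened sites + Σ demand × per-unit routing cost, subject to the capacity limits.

Open {P2, P4}; cheapest assignment that respects the capacities:
  P2 (cap 6, load 6): R-γ — cost 6×4 = 24
  P4 (cap 7, load 5): R-α, R-β — cost 2×3 + 3×2 = 12
  Shipping 36, fixed 44 → total 80.
  Any other capacity-feasible assignment to {P2, P4} ships for at least 36.
Compare {P2, P3, P4}: its best feasible assignment gives total 102.
Compare {P1, P2, P4}: its best feasible assignment gives total 113.
Every other set of open sites that can feasibly serve all demand totals ≥ 102 even under its best assignment. Minimum: 80.

80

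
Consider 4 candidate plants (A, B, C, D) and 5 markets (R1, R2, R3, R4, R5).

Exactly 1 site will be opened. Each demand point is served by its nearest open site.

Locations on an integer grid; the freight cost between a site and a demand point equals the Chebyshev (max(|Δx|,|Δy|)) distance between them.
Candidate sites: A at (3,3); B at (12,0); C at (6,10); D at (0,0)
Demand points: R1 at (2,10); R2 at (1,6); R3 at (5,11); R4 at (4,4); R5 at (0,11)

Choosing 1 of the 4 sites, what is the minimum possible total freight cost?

22

Open {C}.
  R1→C 4, R2→C 5, R3→C 1, R4→C 6, R5→C 6  ⇒ total 22.
Compare {A}: total 27.
Compare {D}: total 42.
No size-1 selection does better; minimum is 22.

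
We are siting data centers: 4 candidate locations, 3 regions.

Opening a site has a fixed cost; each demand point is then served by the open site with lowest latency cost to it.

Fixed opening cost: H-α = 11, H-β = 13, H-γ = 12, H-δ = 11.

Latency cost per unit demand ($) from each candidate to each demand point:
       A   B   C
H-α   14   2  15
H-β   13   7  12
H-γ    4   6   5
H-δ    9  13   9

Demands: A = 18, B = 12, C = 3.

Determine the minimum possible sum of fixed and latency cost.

Open {H-α, H-γ}: assign each demand point to its cheapest open site.
  A→H-γ 18×4=72, B→H-α 12×2=24, C→H-γ 3×5=15
  latency cost 111, fixed 23 → total 134.
Compare {H-α, H-γ, H-δ}: latency cost 111 + fixed 34 = 145.
Compare {H-α, H-β, H-γ}: latency cost 111 + fixed 36 = 147.
Compare {H-α, H-β, H-γ, H-δ}: latency cost 111 + fixed 47 = 158.
All other subsets cost ≥ 145. Minimum total cost: 134.

134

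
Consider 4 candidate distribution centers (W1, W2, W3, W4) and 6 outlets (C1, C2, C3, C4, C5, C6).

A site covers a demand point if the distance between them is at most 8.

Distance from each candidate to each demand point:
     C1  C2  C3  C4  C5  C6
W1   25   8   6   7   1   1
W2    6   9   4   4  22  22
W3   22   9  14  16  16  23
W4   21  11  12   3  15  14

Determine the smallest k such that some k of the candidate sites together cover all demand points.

2

Coverage sets (demand points within 8 of each site):
  W1: {C2, C3, C4, C5, C6}
  W2: {C1, C3, C4}
  W3: {}
  W4: {C4}
No single site covers all 6 demand points.
But {W1, W2} covers everything, so the minimum is 2.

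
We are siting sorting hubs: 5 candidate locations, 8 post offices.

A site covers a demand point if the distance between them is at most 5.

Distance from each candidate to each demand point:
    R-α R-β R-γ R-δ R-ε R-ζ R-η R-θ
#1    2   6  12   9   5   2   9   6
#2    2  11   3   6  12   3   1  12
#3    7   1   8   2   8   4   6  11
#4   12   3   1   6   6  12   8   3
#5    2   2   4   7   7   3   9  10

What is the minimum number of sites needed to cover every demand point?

4

Coverage sets (demand points within 5 of each site):
  #1: {R-α, R-ε, R-ζ}
  #2: {R-α, R-γ, R-ζ, R-η}
  #3: {R-β, R-δ, R-ζ}
  #4: {R-β, R-γ, R-θ}
  #5: {R-α, R-β, R-γ, R-ζ}
No 3 sites suffice: every size-3 union leaves at least one demand point uncovered.
But {#1, #2, #3, #4} covers everything, so the minimum is 4.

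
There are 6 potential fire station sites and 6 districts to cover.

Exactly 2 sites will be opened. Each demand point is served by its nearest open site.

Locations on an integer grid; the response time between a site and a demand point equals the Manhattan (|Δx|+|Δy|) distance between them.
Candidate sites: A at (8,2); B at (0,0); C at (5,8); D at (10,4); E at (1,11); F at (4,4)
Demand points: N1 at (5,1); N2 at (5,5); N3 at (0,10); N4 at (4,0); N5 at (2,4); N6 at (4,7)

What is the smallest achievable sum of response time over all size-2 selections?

Open {E, F}.
  N1→F 4, N2→F 2, N3→E 2, N4→F 4, N5→F 2, N6→F 3  ⇒ total 17.
Compare {C, F}: total 21.
Compare {A, F}: total 25.
No size-2 selection does better; minimum is 17.

17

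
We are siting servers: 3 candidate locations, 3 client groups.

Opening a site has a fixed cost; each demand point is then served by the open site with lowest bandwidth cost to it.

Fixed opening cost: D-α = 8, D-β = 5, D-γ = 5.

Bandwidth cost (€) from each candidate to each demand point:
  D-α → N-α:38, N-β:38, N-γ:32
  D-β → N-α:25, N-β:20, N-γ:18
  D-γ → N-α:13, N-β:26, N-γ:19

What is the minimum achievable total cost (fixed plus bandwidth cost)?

Open {D-β, D-γ}: assign each demand point to its cheapest open site.
  N-α→D-γ 13, N-β→D-β 20, N-γ→D-β 18
  bandwidth cost 51, fixed 10 → total 61.
Compare {D-γ}: bandwidth cost 58 + fixed 5 = 63.
Compare {D-β}: bandwidth cost 63 + fixed 5 = 68.
Compare {D-α, D-β, D-γ}: bandwidth cost 51 + fixed 18 = 69.
All other subsets cost ≥ 63. Minimum total cost: 61.

61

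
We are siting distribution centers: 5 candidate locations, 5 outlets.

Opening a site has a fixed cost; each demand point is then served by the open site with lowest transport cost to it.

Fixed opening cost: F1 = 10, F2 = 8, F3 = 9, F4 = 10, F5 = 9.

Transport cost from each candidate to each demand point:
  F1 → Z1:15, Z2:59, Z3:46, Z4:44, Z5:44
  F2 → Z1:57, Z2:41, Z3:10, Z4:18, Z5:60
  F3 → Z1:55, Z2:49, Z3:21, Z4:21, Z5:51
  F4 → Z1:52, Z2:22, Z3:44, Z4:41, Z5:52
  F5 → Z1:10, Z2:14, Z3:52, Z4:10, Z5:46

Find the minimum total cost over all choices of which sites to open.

Open {F2, F5}: assign each demand point to its cheapest open site.
  Z1→F5 10, Z2→F5 14, Z3→F2 10, Z4→F5 10, Z5→F5 46
  transport cost 90, fixed 17 → total 107.
Compare {F1, F2, F5}: transport cost 88 + fixed 27 = 115.
Compare {F2, F3, F5}: transport cost 90 + fixed 26 = 116.
Compare {F2, F4, F5}: transport cost 90 + fixed 27 = 117.
All other subsets cost ≥ 115. Minimum total cost: 107.

107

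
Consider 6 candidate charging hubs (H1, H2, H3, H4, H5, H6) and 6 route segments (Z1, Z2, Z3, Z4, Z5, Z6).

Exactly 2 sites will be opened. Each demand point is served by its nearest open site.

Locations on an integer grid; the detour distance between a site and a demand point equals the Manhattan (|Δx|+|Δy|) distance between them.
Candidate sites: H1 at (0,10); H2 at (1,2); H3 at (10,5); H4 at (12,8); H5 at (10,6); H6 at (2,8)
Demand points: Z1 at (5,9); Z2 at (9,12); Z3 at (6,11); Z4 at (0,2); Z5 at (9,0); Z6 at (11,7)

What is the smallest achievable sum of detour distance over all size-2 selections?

Open {H2, H5}.
  Z1→H5 8, Z2→H5 7, Z3→H5 9, Z4→H2 1, Z5→H5 7, Z6→H5 2  ⇒ total 34.
Compare {H5, H6}: total 35.
Compare {H3, H6}: total 36.
No size-2 selection does better; minimum is 34.

34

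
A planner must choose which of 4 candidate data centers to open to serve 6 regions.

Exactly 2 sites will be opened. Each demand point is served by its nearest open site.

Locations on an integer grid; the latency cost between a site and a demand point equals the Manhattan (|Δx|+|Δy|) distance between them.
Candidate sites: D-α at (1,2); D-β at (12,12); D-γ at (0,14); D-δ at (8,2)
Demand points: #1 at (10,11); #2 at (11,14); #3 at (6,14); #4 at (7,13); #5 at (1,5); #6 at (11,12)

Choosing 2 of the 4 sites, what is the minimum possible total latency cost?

24

Open {D-α, D-β}.
  #1→D-β 3, #2→D-β 3, #3→D-β 8, #4→D-β 6, #5→D-α 3, #6→D-β 1  ⇒ total 24.
Compare {D-β, D-γ}: total 29.
Compare {D-β, D-δ}: total 31.
No size-2 selection does better; minimum is 24.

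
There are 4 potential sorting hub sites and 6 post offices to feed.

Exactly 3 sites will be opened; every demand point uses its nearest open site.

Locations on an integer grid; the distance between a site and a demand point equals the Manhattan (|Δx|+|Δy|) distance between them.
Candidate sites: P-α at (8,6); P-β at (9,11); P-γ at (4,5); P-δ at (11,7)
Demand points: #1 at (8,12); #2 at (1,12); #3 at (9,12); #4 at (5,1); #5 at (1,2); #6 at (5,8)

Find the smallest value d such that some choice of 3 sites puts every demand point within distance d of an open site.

9

Open {P-α, P-β, P-γ}.
  Farthest demand point is #2 at distance 9 (to P-β); all others are ≤ 9.
With {P-β, P-γ, P-δ} the worst case is 9.
With {P-α, P-γ, P-δ} the worst case is 10.
No size-3 selection achieves below 9.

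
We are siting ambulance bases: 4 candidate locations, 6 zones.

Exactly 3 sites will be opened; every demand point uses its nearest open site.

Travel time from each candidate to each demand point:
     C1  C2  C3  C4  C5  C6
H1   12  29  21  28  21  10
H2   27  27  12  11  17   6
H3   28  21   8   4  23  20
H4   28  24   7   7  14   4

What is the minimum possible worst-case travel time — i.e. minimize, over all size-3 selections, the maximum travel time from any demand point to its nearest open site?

Open {H1, H2, H3}.
  Farthest demand point is C2 at travel time 21 (to H3); all others are ≤ 21.
With {H1, H3, H4} the worst case is 21.
With {H1, H2, H4} the worst case is 24.
No size-3 selection achieves below 21.

21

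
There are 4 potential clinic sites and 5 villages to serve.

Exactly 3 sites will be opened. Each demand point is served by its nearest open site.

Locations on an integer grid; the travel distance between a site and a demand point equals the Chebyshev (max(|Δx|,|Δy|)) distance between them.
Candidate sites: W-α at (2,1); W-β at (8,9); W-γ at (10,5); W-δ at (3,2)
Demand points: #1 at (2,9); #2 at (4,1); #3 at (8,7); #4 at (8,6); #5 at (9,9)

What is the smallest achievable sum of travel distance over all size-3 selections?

12

Open {W-β, W-γ, W-δ}.
  #1→W-β 6, #2→W-δ 1, #3→W-β 2, #4→W-γ 2, #5→W-β 1  ⇒ total 12.
Compare {W-α, W-β, W-γ}: total 13.
Compare {W-α, W-β, W-δ}: total 13.
No size-3 selection does better; minimum is 12.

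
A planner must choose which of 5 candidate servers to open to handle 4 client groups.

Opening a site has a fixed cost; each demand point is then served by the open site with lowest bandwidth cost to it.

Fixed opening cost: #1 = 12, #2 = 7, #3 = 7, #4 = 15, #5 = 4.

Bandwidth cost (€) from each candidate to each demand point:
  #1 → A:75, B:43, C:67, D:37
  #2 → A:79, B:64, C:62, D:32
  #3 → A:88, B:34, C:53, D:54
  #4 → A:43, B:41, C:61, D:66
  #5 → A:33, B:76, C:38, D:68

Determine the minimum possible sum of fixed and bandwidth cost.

155

Open {#2, #3, #5}: assign each demand point to its cheapest open site.
  A→#5 33, B→#3 34, C→#5 38, D→#2 32
  bandwidth cost 137, fixed 18 → total 155.
Compare {#1, #3, #5}: bandwidth cost 142 + fixed 23 = 165.
Compare {#1, #5}: bandwidth cost 151 + fixed 16 = 167.
Compare {#1, #2, #3, #5}: bandwidth cost 137 + fixed 30 = 167.
All other subsets cost ≥ 165. Minimum total cost: 155.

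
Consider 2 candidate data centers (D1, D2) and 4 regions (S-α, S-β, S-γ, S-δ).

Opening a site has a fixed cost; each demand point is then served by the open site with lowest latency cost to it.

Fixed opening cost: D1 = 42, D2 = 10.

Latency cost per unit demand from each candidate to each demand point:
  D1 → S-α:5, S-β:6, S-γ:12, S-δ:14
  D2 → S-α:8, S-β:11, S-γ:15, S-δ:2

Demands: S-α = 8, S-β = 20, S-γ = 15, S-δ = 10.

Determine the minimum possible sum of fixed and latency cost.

412

Open {D1, D2}: assign each demand point to its cheapest open site.
  S-α→D1 8×5=40, S-β→D1 20×6=120, S-γ→D1 15×12=180, S-δ→D2 10×2=20
  latency cost 360, fixed 52 → total 412.
Compare {D1}: latency cost 480 + fixed 42 = 522.
Compare {D2}: latency cost 529 + fixed 10 = 539.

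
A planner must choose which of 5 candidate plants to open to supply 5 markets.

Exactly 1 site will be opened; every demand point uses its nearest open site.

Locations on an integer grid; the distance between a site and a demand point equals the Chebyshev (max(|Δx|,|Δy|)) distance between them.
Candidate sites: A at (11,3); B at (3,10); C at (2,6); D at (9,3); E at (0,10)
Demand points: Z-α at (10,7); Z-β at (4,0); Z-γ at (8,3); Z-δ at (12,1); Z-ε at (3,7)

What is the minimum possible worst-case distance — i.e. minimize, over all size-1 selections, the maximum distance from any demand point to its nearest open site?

6

Open {D}.
  Farthest demand point is Z-ε at distance 6 (to D); all others are ≤ 6.
With {A} the worst case is 8.
With {B} the worst case is 10.
No size-1 selection achieves below 6.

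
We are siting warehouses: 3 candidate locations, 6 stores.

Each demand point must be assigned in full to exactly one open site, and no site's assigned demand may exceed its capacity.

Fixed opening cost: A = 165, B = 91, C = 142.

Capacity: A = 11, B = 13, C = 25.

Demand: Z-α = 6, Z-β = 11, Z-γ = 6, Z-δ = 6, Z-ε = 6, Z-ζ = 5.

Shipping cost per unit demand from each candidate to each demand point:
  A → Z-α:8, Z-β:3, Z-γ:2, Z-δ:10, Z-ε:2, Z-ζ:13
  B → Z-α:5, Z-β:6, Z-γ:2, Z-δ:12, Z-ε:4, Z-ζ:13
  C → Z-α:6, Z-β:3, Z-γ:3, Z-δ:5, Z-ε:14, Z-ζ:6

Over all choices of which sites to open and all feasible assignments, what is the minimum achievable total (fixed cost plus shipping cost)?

545

Open {A, B, C}; cheapest assignment that respects the capacities:
  A (cap 11, load 6): Z-ε — cost 6×2 = 12
  B (cap 13, load 12): Z-α, Z-γ — cost 6×5 + 6×2 = 42
  C (cap 25, load 22): Z-β, Z-δ, Z-ζ — cost 11×3 + 6×5 + 5×6 = 93
  Shipping 147, fixed 398 → total 545.
  Any other capacity-feasible assignment to {A, B, C} ships for at least 147.
Total demand is 40 and no other set of sites has combined capacity ≥ 40, so {A, B, C} is the only feasible choice of open sites. Minimum: 545.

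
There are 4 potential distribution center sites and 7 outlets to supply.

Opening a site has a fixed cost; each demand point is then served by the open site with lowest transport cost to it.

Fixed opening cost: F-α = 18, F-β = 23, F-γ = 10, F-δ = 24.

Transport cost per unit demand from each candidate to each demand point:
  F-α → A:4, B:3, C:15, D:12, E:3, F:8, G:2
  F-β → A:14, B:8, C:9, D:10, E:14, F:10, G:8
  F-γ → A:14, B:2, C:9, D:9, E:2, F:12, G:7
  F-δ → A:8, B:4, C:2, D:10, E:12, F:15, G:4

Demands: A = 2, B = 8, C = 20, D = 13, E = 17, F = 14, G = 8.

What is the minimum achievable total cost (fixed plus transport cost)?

Open {F-α, F-γ, F-δ}: assign each demand point to its cheapest open site.
  A→F-α 2×4=8, B→F-γ 8×2=16, C→F-δ 20×2=40, D→F-γ 13×9=117, E→F-γ 17×2=34, F→F-α 14×8=112, G→F-α 8×2=16
  transport cost 343, fixed 52 → total 395.
Compare {F-α, F-β, F-γ, F-δ}: transport cost 343 + fixed 75 = 418.
Compare {F-α, F-δ}: transport cost 381 + fixed 42 = 423.
Compare {F-α, F-β, F-δ}: transport cost 381 + fixed 65 = 446.
All other subsets cost ≥ 418. Minimum total cost: 395.

395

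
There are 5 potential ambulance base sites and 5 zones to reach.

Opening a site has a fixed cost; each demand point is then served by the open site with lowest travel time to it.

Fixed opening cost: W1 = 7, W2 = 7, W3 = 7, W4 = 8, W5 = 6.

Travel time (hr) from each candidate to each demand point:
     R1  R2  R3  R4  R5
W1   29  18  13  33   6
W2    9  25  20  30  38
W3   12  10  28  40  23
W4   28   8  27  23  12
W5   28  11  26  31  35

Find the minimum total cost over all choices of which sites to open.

81

Open {W1, W2, W4}: assign each demand point to its cheapest open site.
  R1→W2 9, R2→W4 8, R3→W1 13, R4→W4 23, R5→W1 6
  travel time 59, fixed 22 → total 81.
Compare {W1, W3, W4}: travel time 62 + fixed 22 = 84.
Compare {W2, W4}: travel time 72 + fixed 15 = 87.
Compare {W1, W2, W4, W5}: travel time 59 + fixed 28 = 87.
All other subsets cost ≥ 84. Minimum total cost: 81.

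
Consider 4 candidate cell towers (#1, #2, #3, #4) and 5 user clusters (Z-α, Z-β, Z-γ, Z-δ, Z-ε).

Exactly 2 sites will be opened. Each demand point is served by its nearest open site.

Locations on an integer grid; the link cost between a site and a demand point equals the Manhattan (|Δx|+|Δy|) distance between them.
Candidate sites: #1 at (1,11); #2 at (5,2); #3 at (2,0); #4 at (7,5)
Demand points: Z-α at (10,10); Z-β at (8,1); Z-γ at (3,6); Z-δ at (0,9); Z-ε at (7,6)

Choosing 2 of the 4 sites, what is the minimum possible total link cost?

Open {#1, #4}.
  Z-α→#4 8, Z-β→#4 5, Z-γ→#4 5, Z-δ→#1 3, Z-ε→#4 1  ⇒ total 22.
Compare {#1, #2}: total 29.
Compare {#2, #4}: total 29.
No size-2 selection does better; minimum is 22.

22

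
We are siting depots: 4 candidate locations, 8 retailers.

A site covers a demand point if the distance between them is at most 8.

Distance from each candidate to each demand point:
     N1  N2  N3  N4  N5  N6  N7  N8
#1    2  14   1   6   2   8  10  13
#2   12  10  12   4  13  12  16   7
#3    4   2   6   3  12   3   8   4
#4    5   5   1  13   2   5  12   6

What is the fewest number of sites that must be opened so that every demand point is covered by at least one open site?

Coverage sets (demand points within 8 of each site):
  #1: {N1, N3, N4, N5, N6}
  #2: {N4, N8}
  #3: {N1, N2, N3, N4, N6, N7, N8}
  #4: {N1, N2, N3, N5, N6, N8}
No single site covers all 8 demand points.
But {#1, #3} covers everything, so the minimum is 2.

2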